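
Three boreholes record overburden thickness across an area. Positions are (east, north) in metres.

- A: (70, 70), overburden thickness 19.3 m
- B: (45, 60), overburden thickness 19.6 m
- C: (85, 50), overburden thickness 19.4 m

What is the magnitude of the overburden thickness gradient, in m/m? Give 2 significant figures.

Differences from A: to B (Δx, Δy, Δh) = (-25, -10, +0.3); to C = (15, -20, +0.1).
Determinant of the coordinate differences = (-25)·(-20) − 15·(-10) = 650.
∂d/∂x = [(+0.3)·(-20) − (+0.1)·(-10)] / 650 = -0.007692
∂d/∂y = [(-25)·(+0.1) − 15·(+0.3)] / 650 = -0.01077
|∇f| = √(-0.007692² + -0.01077²) = 0.01323 m/m

0.013 m/m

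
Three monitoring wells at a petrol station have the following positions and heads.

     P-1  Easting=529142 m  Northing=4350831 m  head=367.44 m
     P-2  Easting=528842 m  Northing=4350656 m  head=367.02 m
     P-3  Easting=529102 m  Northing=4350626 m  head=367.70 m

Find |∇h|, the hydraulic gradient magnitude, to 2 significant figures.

0.0030

With h = a·x + b·y + c and P-1 as origin, the differences give:
  (-300)·a + (-175)·b = -0.42
  (-40)·a + (-205)·b = +0.26
Eliminate b (×(-205) and ×(-175), subtract): 54500·a = 131.600 → a = ∂h/∂x = +0.002415
Back-substitute: b = ∂h/∂y = -0.001739.
|∇h| = √(0.002415² + -0.001739²) = 0.002976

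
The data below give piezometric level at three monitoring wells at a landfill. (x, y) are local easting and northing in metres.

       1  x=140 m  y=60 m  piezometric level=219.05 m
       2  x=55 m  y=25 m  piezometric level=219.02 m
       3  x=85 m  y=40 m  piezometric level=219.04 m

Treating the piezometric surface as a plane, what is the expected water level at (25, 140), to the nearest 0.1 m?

219.5 m

Three-point gradient (reference 1): Δ to 2 = (-85, -35, -0.03), Δ to 3 = (-55, -20, -0.01).
∂h/∂x = -0.001111, ∂h/∂y = +0.003556 (det = -225).
h(25, 140) = 219.05 + (-0.001111)·(-115) + (+0.003556)·(80) = 219.05 +0.128 +0.284 = 219.462 m.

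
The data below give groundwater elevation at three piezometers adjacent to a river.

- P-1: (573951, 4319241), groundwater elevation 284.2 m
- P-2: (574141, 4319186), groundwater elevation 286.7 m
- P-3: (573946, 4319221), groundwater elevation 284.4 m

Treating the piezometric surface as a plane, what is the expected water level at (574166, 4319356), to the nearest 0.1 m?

284.8 m

Taking P-1 as reference: P-2−P-1 = (190, -55, +2.5); P-3−P-1 = (-5, -20, +0.2).
Determinant of the coordinate differences = 190·(-20) − (-5)·(-55) = -4075.
∂h/∂x = [(+2.5)·(-20) − (+0.2)·(-55)] / -4075 = +0.009571
∂h/∂y = [190·(+0.2) − (-5)·(+2.5)] / -4075 = -0.01239
h(574166, 4319356) = 284.2 + (+0.009571)·(215) + (-0.01239)·(115) = 284.2 +2.058 -1.425 = 284.833 m.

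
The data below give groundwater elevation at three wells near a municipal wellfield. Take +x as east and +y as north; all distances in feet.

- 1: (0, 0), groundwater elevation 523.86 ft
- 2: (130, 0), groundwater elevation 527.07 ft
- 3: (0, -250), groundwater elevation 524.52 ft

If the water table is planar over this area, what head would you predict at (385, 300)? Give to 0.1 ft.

532.6 ft

∂h/∂x = (527.07 − 523.86) / (130 − 0) = +0.02469
∂h/∂y = (524.52 − 523.86) / (-250 − 0) = -0.002640
h(385, 300) = 523.86 + (+0.02469)·(385) + (-0.002640)·(300) = 523.86 +9.507 -0.792 = 532.575 ft.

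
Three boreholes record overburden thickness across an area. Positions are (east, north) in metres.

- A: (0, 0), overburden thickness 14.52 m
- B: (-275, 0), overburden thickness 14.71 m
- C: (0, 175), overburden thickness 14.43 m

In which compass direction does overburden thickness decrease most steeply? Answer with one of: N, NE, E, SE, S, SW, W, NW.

∂d/∂x = (14.71 − 14.52) / (-275 − 0) = -0.0006909
∂d/∂y = (14.43 − 14.52) / (175 − 0) = -0.0005143
Steepest decrease is along −∇f = (+0.0006909 E, +0.0005143 N) → northeast.

NE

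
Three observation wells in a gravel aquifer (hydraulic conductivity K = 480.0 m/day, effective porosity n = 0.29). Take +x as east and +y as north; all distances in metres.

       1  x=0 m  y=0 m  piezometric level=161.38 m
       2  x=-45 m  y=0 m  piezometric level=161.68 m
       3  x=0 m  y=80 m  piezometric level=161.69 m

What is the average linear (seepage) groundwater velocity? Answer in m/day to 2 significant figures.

∂h/∂x = (161.68 − 161.38) / (-45 − 0) = -0.006667
∂h/∂y = (161.69 − 161.38) / (80 − 0) = +0.003875
|∇h| = √(-0.006667² + 0.003875²) = 0.007711
Seepage velocity v = K·i/n = 480.0 × 0.007711 / 0.29 = 12.76 m/day.

13 m/day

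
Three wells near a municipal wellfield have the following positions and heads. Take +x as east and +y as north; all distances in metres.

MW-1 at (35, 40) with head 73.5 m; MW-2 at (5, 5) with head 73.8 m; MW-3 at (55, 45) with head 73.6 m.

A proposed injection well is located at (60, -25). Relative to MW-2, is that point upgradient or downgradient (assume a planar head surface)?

Differences from MW-1: to MW-2 (Δx, Δy, Δh) = (-30, -35, +0.3); to MW-3 = (20, 5, +0.1).
Determinant of the coordinate differences = (-30)·5 − 20·(-35) = 550.
∂h/∂x = [(+0.3)·5 − (+0.1)·(-35)] / 550 = +0.009091
∂h/∂y = [(-30)·(+0.1) − 20·(+0.3)] / 550 = -0.01636
Head at (60, -25) = 73.5 + (+0.009091)·(25) + (-0.01636)·(-65) = 74.79 m.
That is higher than the 73.8 m at MW-2, so the point is upgradient.

upgradient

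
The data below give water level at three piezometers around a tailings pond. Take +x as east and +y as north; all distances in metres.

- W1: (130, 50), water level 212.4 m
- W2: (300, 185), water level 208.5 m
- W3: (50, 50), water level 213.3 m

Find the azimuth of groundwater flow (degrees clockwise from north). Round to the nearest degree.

Three-point gradient (reference W1): Δ to W2 = (170, 135, -3.9), Δ to W3 = (-80, 0, +0.9).
∂h/∂x = -0.01125, ∂h/∂y = -0.01472 (det = 10800).
Flow direction (−∇h) has components (+0.01125 E, +0.01472 N).
Azimuth = atan2(E, N) = atan2(+0.01125, +0.01472) = 37.4° ≈ 037°.

037°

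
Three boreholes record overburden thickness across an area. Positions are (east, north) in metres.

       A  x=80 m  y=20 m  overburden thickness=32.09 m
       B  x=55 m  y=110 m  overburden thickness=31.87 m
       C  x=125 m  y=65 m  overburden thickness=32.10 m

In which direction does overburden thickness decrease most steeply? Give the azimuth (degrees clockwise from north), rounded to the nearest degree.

Taking A as reference: B−A = (-25, 90, -0.22); C−A = (45, 45, +0.01).
Determinant of the coordinate differences = (-25)·45 − 45·90 = -5175.
∂d/∂x = [(-0.22)·45 − (+0.01)·90] / -5175 = +0.002087
∂d/∂y = [(-25)·(+0.01) − 45·(-0.22)] / -5175 = -0.001865
Steepest decrease is along −∇f: components (-0.002087 E, +0.001865 N).
Azimuth = atan2(-0.002087, +0.001865) = 311.8° ≈ 312°.

312°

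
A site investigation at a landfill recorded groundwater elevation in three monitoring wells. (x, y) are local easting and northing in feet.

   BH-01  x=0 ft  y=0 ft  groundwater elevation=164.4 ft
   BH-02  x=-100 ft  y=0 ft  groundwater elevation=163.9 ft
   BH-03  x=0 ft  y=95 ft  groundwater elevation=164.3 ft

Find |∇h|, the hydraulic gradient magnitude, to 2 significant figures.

∂h/∂x = (163.9 − 164.4) / (-100 − 0) = +0.005000
∂h/∂y = (164.3 − 164.4) / (95 − 0) = -0.001053
|∇h| = √(0.005000² + -0.001053²) = 0.00511

0.0051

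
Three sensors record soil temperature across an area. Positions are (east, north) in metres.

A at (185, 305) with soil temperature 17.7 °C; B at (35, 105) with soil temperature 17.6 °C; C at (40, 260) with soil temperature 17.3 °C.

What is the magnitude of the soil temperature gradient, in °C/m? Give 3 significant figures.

Taking A as reference: B−A = (-150, -200, -0.1); C−A = (-145, -45, -0.4).
Solve a·Δx + b·Δy = ΔT: det = (-150)·(-45) − (-145)·(-200) = -22250.
∂T/∂x = [(-0.1)·(-45) − (-0.4)·(-200)] / -22250 = +0.003393
∂T/∂y = [(-150)·(-0.4) − (-145)·(-0.1)] / -22250 = -0.002045
|∇f| = √(0.003393² + -0.002045²) = 0.003962 °C/m

0.00396 °C/m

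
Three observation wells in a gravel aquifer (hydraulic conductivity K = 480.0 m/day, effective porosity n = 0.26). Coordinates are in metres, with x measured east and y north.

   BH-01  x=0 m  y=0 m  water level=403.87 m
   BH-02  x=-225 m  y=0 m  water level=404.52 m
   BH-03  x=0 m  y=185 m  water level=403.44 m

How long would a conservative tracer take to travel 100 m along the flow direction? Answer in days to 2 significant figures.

∂h/∂x = (404.52 − 403.87) / (-225 − 0) = -0.002889
∂h/∂y = (403.44 − 403.87) / (185 − 0) = -0.002324
|∇h| = √(-0.002889² + -0.002324²) = 0.003708
Seepage velocity v = K·i/n = 480.0 × 0.003708 / 0.26 = 6.846 m/day.
t = 100 / 6.846 = 14.61 days.

15 days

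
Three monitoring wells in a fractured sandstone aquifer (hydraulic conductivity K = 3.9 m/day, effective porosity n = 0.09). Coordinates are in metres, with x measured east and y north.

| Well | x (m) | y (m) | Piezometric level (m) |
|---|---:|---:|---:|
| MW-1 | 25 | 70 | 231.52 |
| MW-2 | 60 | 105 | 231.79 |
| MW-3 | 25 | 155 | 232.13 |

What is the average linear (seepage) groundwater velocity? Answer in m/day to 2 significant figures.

Taking MW-1 as reference: MW-2−MW-1 = (35, 35, +0.27); MW-3−MW-1 = (0, 85, +0.61).
Solve a·Δx + b·Δy = Δh: det = 35·85 − 0·35 = 2975.
∂h/∂x = [(+0.27)·85 − (+0.61)·35] / 2975 = +0.0005378
∂h/∂y = [35·(+0.61) − 0·(+0.27)] / 2975 = +0.007176
|∇h| = √(0.0005378² + 0.007176²) = 0.007196
Seepage velocity v = K·i/n = 3.9 × 0.007196 / 0.09 = 0.3118 m/day.

0.31 m/day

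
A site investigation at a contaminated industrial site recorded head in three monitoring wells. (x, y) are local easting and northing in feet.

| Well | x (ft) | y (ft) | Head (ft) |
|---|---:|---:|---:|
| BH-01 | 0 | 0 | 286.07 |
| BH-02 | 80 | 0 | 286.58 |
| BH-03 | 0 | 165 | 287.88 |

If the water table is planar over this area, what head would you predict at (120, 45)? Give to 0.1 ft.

∂h/∂x = (286.58 − 286.07) / (80 − 0) = +0.006375
∂h/∂y = (287.88 − 286.07) / (165 − 0) = +0.01097
h(120, 45) = 286.07 + (+0.006375)·(120) + (+0.01097)·(45) = 286.07 +0.765 +0.494 = 287.329 ft.

287.3 ft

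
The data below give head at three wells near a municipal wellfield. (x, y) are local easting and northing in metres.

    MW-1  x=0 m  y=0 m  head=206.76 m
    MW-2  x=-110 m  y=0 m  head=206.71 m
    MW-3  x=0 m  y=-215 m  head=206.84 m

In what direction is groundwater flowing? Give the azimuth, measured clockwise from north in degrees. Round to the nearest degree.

309°

∂h/∂x = (206.71 − 206.76) / (-110 − 0) = +0.0004545
∂h/∂y = (206.84 − 206.76) / (-215 − 0) = -0.0003721
Flow direction (−∇h) has components (-0.0004545 E, +0.0003721 N).
Azimuth = atan2(E, N) = atan2(-0.0004545, +0.0003721) = 309.3° ≈ 309°.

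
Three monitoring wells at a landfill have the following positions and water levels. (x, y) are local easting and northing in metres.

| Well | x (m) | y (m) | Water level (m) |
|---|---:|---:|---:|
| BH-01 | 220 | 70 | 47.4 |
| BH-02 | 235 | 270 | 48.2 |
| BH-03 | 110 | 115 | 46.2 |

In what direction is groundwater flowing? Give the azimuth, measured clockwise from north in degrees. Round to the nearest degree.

256°

Differences from BH-01: to BH-02 (Δx, Δy, Δh) = (15, 200, +0.8); to BH-03 = (-110, 45, -1.2).
Determinant of the coordinate differences = 15·45 − (-110)·200 = 22675.
∂h/∂x = [(+0.8)·45 − (-1.2)·200] / 22675 = +0.01217
∂h/∂y = [15·(-1.2) − (-110)·(+0.8)] / 22675 = +0.003087
Flow direction (−∇h) has components (-0.01217 E, -0.003087 N).
Azimuth = atan2(E, N) = atan2(-0.01217, -0.003087) = 255.8° ≈ 256°.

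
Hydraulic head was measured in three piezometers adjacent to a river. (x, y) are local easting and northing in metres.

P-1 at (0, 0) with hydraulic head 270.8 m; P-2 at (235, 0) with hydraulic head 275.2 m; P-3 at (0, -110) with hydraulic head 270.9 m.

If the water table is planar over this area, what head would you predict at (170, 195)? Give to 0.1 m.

∂h/∂x = (275.2 − 270.8) / (235 − 0) = +0.01872
∂h/∂y = (270.9 − 270.8) / (-110 − 0) = -0.0009091
h(170, 195) = 270.8 + (+0.01872)·(170) + (-0.0009091)·(195) = 270.8 +3.183 -0.177 = 273.806 m.

273.8 m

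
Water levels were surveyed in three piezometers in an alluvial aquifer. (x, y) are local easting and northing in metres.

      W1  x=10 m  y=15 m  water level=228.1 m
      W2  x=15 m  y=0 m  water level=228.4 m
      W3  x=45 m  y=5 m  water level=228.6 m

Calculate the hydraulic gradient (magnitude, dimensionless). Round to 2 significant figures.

Taking W1 as reference: W2−W1 = (5, -15, +0.3); W3−W1 = (35, -10, +0.5).
Determinant of the coordinate differences = 5·(-10) − 35·(-15) = 475.
∂h/∂x = [(+0.3)·(-10) − (+0.5)·(-15)] / 475 = +0.009474
∂h/∂y = [5·(+0.5) − 35·(+0.3)] / 475 = -0.01684
|∇h| = √(0.009474² + -0.01684²) = 0.01932

0.019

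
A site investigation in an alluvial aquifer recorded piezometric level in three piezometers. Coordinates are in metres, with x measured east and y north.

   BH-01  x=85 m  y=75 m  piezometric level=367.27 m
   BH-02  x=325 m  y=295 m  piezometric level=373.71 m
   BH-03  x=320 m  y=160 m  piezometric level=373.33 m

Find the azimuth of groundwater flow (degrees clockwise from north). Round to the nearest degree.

Three-point gradient (reference BH-01): Δ to BH-02 = (240, 220, +6.44), Δ to BH-03 = (235, 85, +6.06).
∂h/∂x = +0.02511, ∂h/∂y = +0.001885 (det = -31300).
Flow direction (−∇h) has components (-0.02511 E, -0.001885 N).
Azimuth = atan2(E, N) = atan2(-0.02511, -0.001885) = 265.7° ≈ 266°.

266°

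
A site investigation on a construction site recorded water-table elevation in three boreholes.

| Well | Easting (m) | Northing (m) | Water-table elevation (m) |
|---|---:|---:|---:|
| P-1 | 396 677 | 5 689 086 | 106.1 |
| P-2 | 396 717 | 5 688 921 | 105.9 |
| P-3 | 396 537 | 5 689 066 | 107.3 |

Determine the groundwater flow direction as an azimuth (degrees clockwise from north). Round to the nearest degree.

084°

Differences from P-1: to P-2 (Δx, Δy, Δh) = (40, -165, -0.2); to P-3 = (-140, -20, +1.2).
Solve a·Δx + b·Δy = Δh: det = 40·(-20) − (-140)·(-165) = -23900.
∂h/∂x = [(-0.2)·(-20) − (+1.2)·(-165)] / -23900 = -0.008452
∂h/∂y = [40·(+1.2) − (-140)·(-0.2)] / -23900 = -0.0008368
Flow direction (−∇h) has components (+0.008452 E, +0.0008368 N).
Azimuth = atan2(E, N) = atan2(+0.008452, +0.0008368) = 84.3° ≈ 084°.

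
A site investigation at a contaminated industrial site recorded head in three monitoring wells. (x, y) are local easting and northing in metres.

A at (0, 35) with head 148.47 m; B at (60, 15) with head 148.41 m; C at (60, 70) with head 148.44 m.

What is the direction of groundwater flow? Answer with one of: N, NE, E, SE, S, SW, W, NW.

With h = a·x + b·y + c and A as origin, the differences give:
  60·a + (-20)·b = -0.06
  60·a + 35·b = -0.03
Eliminate b (×35 and ×(-20), subtract): 3300·a = -2.700 → a = ∂h/∂x = -0.0008182
Back-substitute: b = ∂h/∂y = +0.0005455.
Flow = −∇h = (+0.0008182 east, -0.0005455 north), which points southeast.

SE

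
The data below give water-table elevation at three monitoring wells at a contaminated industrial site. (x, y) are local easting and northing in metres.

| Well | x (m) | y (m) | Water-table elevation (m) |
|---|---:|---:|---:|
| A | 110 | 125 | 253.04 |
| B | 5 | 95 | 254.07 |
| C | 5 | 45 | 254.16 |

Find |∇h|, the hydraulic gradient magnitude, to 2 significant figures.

0.0095

Three-point gradient (reference A): Δ to B = (-105, -30, +1.03), Δ to C = (-105, -80, +1.12).
∂h/∂x = -0.009295, ∂h/∂y = -0.001800 (det = 5250).
|∇h| = √(-0.009295² + -0.001800²) = 0.009468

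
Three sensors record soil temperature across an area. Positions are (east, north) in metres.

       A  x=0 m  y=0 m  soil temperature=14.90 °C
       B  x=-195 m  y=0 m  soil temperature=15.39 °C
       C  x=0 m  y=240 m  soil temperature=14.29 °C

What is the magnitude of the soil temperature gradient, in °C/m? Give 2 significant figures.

0.0036 °C/m

∂T/∂x = (15.39 − 14.90) / (-195 − 0) = -0.002513
∂T/∂y = (14.29 − 14.90) / (240 − 0) = -0.002542
|∇f| = √(-0.002513² + -0.002542²) = 0.003574 °C/m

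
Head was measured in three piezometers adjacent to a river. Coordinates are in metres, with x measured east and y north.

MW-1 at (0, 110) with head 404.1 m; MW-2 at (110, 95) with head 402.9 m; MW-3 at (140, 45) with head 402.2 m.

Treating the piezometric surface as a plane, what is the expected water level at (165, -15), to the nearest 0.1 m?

401.5 m

Differences from MW-1: to MW-2 (Δx, Δy, Δh) = (110, -15, -1.2); to MW-3 = (140, -65, -1.9).
Determinant of the coordinate differences = 110·(-65) − 140·(-15) = -5050.
∂h/∂x = [(-1.2)·(-65) − (-1.9)·(-15)] / -5050 = -0.009802
∂h/∂y = [110·(-1.9) − 140·(-1.2)] / -5050 = +0.008119
h(165, -15) = 404.1 + (-0.009802)·(165) + (+0.008119)·(-125) = 404.1 -1.617 -1.015 = 401.468 m.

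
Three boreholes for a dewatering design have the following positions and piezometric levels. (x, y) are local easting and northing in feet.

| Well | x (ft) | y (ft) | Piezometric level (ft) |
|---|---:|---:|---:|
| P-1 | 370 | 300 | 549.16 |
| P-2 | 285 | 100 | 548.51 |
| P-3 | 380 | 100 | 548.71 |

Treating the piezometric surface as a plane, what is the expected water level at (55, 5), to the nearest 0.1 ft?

547.8 ft

Taking P-1 as reference: P-2−P-1 = (-85, -200, -0.65); P-3−P-1 = (10, -200, -0.45).
Solve a·Δx + b·Δy = Δh: det = (-85)·(-200) − 10·(-200) = 19000.
∂h/∂x = [(-0.65)·(-200) − (-0.45)·(-200)] / 19000 = +0.002105
∂h/∂y = [(-85)·(-0.45) − 10·(-0.65)] / 19000 = +0.002355
h(55, 5) = 549.16 + (+0.002105)·(-315) + (+0.002355)·(-295) = 549.16 -0.663 -0.695 = 547.802 ft.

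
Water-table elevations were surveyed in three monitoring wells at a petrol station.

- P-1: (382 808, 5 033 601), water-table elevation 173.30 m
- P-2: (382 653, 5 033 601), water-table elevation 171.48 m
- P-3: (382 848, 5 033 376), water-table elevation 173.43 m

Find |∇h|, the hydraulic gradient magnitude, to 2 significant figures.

0.012

Differences from P-1: to P-2 (Δx, Δy, Δh) = (-155, 0, -1.82); to P-3 = (40, -225, +0.13).
Determinant of the coordinate differences = (-155)·(-225) − 40·0 = 34875.
∂h/∂x = [(-1.82)·(-225) − (+0.13)·0] / 34875 = +0.01174
∂h/∂y = [(-155)·(+0.13) − 40·(-1.82)] / 34875 = +0.001510
|∇h| = √(0.01174² + 0.001510²) = 0.01184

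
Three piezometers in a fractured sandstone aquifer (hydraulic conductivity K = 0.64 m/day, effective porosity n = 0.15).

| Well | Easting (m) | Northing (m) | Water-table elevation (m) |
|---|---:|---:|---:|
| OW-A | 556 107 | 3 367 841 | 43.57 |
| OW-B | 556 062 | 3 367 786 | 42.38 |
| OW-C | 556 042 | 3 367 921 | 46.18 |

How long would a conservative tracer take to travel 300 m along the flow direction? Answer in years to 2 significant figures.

With h = a·x + b·y + c and OW-A as origin, the differences give:
  (-45)·a + (-55)·b = -1.19
  (-65)·a + 80·b = +2.61
Eliminate b (×80 and ×(-55), subtract): -7175·a = 48.350 → a = ∂h/∂x = -0.006739
Back-substitute: b = ∂h/∂y = +0.02715.
|∇h| = √(-0.006739² + 0.02715²) = 0.02797
Seepage velocity v = K·i/n = 0.64 × 0.02797 / 0.15 = 0.1193 m/day.
t = 300 / 0.1193 = 2515 days = 6.89 years.

6.9 years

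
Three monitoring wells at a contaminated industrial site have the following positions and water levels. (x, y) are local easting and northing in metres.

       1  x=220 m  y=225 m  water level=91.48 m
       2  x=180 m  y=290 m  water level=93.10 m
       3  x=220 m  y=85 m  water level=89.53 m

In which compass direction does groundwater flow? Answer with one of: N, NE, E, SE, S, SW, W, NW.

Three-point gradient (reference 1): Δ to 2 = (-40, 65, +1.62), Δ to 3 = (0, -140, -1.95).
∂h/∂x = -0.01787, ∂h/∂y = +0.01393 (det = 5600).
Flow = −∇h = (+0.01787 east, -0.01393 north), which points southeast.

SE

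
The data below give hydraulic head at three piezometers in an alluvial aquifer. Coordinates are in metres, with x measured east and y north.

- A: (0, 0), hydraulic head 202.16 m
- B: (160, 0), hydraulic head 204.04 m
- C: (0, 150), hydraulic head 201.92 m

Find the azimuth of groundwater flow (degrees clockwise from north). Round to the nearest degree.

278°

∂h/∂x = (204.04 − 202.16) / (160 − 0) = +0.01175
∂h/∂y = (201.92 − 202.16) / (150 − 0) = -0.001600
Flow direction (−∇h) has components (-0.01175 E, +0.001600 N).
Azimuth = atan2(E, N) = atan2(-0.01175, +0.001600) = 277.8° ≈ 278°.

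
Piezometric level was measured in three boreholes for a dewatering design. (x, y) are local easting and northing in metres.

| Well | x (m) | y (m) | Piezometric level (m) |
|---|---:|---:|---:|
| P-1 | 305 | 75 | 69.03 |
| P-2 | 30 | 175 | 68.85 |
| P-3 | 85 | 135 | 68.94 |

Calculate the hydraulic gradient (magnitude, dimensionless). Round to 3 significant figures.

Taking P-1 as reference: P-2−P-1 = (-275, 100, -0.18); P-3−P-1 = (-220, 60, -0.09).
Solve a·Δx + b·Δy = Δh: det = (-275)·60 − (-220)·100 = 5500.
∂h/∂x = [(-0.18)·60 − (-0.09)·100] / 5500 = -0.0003273
∂h/∂y = [(-275)·(-0.09) − (-220)·(-0.18)] / 5500 = -0.002700
|∇h| = √(-0.0003273² + -0.002700²) = 0.00272

0.00272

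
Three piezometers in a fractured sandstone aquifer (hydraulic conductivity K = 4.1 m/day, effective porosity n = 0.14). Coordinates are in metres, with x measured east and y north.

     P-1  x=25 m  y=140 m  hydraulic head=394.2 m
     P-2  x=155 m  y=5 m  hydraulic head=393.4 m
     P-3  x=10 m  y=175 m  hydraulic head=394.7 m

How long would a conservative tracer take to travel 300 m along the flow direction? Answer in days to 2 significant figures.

Taking P-1 as reference: P-2−P-1 = (130, -135, -0.8); P-3−P-1 = (-15, 35, +0.5).
Determinant of the coordinate differences = 130·35 − (-15)·(-135) = 2525.
∂h/∂x = [(-0.8)·35 − (+0.5)·(-135)] / 2525 = +0.01564
∂h/∂y = [130·(+0.5) − (-15)·(-0.8)] / 2525 = +0.02099
|∇h| = √(0.01564² + 0.02099²) = 0.02618
Seepage velocity v = K·i/n = 4.1 × 0.02618 / 0.14 = 0.7667 m/day.
t = 300 / 0.7667 = 391.3 days.

390 days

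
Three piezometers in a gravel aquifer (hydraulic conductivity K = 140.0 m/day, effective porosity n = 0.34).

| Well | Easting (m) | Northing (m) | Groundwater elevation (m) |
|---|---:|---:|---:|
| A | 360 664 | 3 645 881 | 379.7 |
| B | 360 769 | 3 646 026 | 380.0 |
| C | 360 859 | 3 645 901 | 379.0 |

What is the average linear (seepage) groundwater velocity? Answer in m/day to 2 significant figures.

Three-point gradient (reference A): Δ to B = (105, 145, +0.3), Δ to C = (195, 20, -0.7).
∂h/∂x = -0.004107, ∂h/∂y = +0.005043 (det = -26175).
|∇h| = √(-0.004107² + 0.005043²) = 0.006504
Seepage velocity v = K·i/n = 140.0 × 0.006504 / 0.34 = 2.678 m/day.

2.7 m/day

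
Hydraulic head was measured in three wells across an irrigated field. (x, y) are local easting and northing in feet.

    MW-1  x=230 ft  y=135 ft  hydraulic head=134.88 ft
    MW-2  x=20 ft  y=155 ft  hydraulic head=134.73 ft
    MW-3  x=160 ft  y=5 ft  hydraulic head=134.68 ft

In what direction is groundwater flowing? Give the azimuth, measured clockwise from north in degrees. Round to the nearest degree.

217°

With h = a·x + b·y + c and MW-1 as origin, the differences give:
  (-210)·a + 20·b = -0.15
  (-70)·a + (-130)·b = -0.20
Eliminate b (×(-130) and ×20, subtract): 28700·a = 23.500 → a = ∂h/∂x = +0.0008188
Back-substitute: b = ∂h/∂y = +0.001098.
Flow direction (−∇h) has components (-0.0008188 E, -0.001098 N).
Azimuth = atan2(E, N) = atan2(-0.0008188, -0.001098) = 216.7° ≈ 217°.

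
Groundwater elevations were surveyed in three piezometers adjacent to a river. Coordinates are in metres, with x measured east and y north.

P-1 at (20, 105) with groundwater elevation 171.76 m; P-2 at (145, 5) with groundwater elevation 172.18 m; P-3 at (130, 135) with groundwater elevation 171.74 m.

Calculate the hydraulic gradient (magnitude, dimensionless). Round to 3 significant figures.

With h = a·x + b·y + c and P-1 as origin, the differences give:
  125·a + (-100)·b = +0.42
  110·a + 30·b = -0.02
Eliminate b (×30 and ×(-100), subtract): 14750·a = 10.600 → a = ∂h/∂x = +0.0007186
Back-substitute: b = ∂h/∂y = -0.003302.
|∇h| = √(0.0007186² + -0.003302²) = 0.003379

0.00338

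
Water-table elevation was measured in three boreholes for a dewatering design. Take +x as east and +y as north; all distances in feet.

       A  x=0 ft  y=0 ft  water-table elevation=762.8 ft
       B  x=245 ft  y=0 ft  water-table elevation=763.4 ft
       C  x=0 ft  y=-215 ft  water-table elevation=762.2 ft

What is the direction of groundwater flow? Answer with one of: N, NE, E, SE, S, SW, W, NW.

∂h/∂x = (763.4 − 762.8) / (245 − 0) = +0.002449
∂h/∂y = (762.2 − 762.8) / (-215 − 0) = +0.002791
Flow = −∇h = (-0.002449 east, -0.002791 north), which points southwest.

SW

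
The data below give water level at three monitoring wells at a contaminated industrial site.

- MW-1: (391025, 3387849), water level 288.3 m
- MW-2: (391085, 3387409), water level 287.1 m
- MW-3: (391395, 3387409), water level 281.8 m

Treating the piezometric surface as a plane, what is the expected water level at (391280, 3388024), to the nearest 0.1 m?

284.0 m

Differences from MW-1: to MW-2 (Δx, Δy, Δh) = (60, -440, -1.2); to MW-3 = (370, -440, -6.5).
Determinant of the coordinate differences = 60·(-440) − 370·(-440) = 136400.
∂h/∂x = [(-1.2)·(-440) − (-6.5)·(-440)] / 136400 = -0.01710
∂h/∂y = [60·(-6.5) − 370·(-1.2)] / 136400 = +0.0003959
h(391280, 3388024) = 288.3 + (-0.01710)·(255) + (+0.0003959)·(175) = 288.3 -4.360 +0.069 = 284.010 m.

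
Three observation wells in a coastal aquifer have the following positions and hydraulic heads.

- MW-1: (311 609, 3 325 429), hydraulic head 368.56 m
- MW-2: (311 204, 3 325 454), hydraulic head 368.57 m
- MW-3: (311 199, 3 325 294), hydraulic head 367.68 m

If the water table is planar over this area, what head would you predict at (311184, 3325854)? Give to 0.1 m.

370.8 m

Taking MW-1 as reference: MW-2−MW-1 = (-405, 25, +0.01); MW-3−MW-1 = (-410, -135, -0.88).
Solve a·Δx + b·Δy = Δh: det = (-405)·(-135) − (-410)·25 = 64925.
∂h/∂x = [(+0.01)·(-135) − (-0.88)·25] / 64925 = +0.0003181
∂h/∂y = [(-405)·(-0.88) − (-410)·(+0.01)] / 64925 = +0.005553
h(311184, 3325854) = 368.56 + (+0.0003181)·(-425) + (+0.005553)·(425) = 368.56 -0.135 +2.360 = 370.785 m.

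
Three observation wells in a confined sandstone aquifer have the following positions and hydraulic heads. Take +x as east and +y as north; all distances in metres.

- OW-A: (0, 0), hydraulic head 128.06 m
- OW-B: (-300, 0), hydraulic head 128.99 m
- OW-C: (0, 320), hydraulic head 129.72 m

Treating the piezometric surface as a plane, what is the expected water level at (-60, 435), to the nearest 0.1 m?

∂h/∂x = (128.99 − 128.06) / (-300 − 0) = -0.003100
∂h/∂y = (129.72 − 128.06) / (320 − 0) = +0.005187
h(-60, 435) = 128.06 + (-0.003100)·(-60) + (+0.005187)·(435) = 128.06 +0.186 +2.257 = 130.503 m.

130.5 m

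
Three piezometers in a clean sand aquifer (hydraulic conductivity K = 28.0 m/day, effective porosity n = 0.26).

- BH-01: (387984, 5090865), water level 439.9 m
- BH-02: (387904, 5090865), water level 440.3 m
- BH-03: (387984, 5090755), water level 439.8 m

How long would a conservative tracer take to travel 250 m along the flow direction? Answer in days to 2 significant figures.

460 days

∂h/∂x = (440.3 − 439.9) / (387904 − 387984) = -0.005000
∂h/∂y = (439.8 − 439.9) / (5090755 − 5090865) = +0.0009091
|∇h| = √(-0.005000² + 0.0009091²) = 0.005082
Seepage velocity v = K·i/n = 28.0 × 0.005082 / 0.26 = 0.5473 m/day.
t = 250 / 0.5473 = 456.8 days.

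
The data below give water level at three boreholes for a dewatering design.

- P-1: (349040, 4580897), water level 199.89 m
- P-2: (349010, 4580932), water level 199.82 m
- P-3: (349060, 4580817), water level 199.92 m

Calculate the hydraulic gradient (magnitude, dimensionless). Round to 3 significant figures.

0.00269

Three-point gradient (reference P-1): Δ to P-2 = (-30, 35, -0.07), Δ to P-3 = (20, -80, +0.03).
∂h/∂x = +0.002676, ∂h/∂y = +0.0002941 (det = 1700).
|∇h| = √(0.002676² + 0.0002941²) = 0.002692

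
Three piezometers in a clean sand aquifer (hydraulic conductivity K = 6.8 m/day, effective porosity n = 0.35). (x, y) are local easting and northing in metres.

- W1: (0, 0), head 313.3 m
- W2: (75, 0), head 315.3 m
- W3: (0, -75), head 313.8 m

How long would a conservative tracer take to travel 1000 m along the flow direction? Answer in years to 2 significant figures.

∂h/∂x = (315.3 − 313.3) / (75 − 0) = +0.02667
∂h/∂y = (313.8 − 313.3) / (-75 − 0) = -0.006667
|∇h| = √(0.02667² + -0.006667²) = 0.02749
Seepage velocity v = K·i/n = 6.8 × 0.02749 / 0.35 = 0.5341 m/day.
t = 1000 / 0.5341 = 1872 days = 5.13 years.

5.1 years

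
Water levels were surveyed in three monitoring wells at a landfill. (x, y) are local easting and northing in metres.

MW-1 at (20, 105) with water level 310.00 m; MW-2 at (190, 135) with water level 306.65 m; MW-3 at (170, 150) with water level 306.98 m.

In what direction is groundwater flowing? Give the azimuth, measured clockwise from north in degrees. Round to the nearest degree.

Three-point gradient (reference MW-1): Δ to MW-2 = (170, 30, -3.35), Δ to MW-3 = (150, 45, -3.02).
∂h/∂x = -0.01910, ∂h/∂y = -0.003460 (det = 3150).
Flow direction (−∇h) has components (+0.01910 E, +0.003460 N).
Azimuth = atan2(E, N) = atan2(+0.01910, +0.003460) = 79.7° ≈ 080°.

080°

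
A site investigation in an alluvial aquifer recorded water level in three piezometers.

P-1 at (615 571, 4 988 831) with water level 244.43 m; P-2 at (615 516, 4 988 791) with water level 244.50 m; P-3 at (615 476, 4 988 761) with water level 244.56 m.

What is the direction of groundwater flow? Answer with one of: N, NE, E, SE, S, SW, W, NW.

NW

With h = a·x + b·y + c and P-1 as origin, the differences give:
  (-55)·a + (-40)·b = +0.07
  (-95)·a + (-70)·b = +0.13
Eliminate b (×(-70) and ×(-40), subtract): 50·a = 0.300 → a = ∂h/∂x = +0.006000
Back-substitute: b = ∂h/∂y = -0.01000.
Flow = −∇h = (-0.006000 east, +0.01000 north), which points northwest.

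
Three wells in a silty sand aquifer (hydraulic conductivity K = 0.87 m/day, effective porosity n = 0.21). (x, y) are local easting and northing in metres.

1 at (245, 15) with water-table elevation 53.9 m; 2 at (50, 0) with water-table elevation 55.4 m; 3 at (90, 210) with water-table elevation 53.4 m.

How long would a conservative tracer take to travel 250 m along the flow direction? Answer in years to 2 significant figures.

Taking 1 as reference: 2−1 = (-195, -15, +1.5); 3−1 = (-155, 195, -0.5).
Solve a·Δx + b·Δy = Δh: det = (-195)·195 − (-155)·(-15) = -40350.
∂h/∂x = [(+1.5)·195 − (-0.5)·(-15)] / -40350 = -0.007063
∂h/∂y = [(-195)·(-0.5) − (-155)·(+1.5)] / -40350 = -0.008178
|∇h| = √(-0.007063² + -0.008178²) = 0.01081
Seepage velocity v = K·i/n = 0.87 × 0.01081 / 0.21 = 0.04478 m/day.
t = 250 / 0.04478 = 5583 days = 15.3 years.

15 years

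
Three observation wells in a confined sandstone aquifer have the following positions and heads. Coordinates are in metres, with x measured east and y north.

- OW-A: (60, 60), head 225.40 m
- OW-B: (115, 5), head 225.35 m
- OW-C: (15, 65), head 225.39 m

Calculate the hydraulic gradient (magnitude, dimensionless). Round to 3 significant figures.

Three-point gradient (reference OW-A): Δ to OW-B = (55, -55, -0.05), Δ to OW-C = (-45, 5, -0.01).
∂h/∂x = +0.0003636, ∂h/∂y = +0.001273 (det = -2200).
|∇h| = √(0.0003636² + 0.001273²) = 0.001324

0.00132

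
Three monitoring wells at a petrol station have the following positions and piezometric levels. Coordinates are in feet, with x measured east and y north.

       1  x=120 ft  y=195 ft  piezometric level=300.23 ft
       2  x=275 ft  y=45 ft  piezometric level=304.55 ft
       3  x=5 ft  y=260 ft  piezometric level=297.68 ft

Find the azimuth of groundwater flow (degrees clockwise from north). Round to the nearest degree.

Taking 1 as reference: 2−1 = (155, -150, +4.32); 3−1 = (-115, 65, -2.55).
Determinant of the coordinate differences = 155·65 − (-115)·(-150) = -7175.
∂h/∂x = [(+4.32)·65 − (-2.55)·(-150)] / -7175 = +0.01417
∂h/∂y = [155·(-2.55) − (-115)·(+4.32)] / -7175 = -0.01415
Flow direction (−∇h) has components (-0.01417 E, +0.01415 N).
Azimuth = atan2(E, N) = atan2(-0.01417, +0.01415) = 315.0° ≈ 315°.

315°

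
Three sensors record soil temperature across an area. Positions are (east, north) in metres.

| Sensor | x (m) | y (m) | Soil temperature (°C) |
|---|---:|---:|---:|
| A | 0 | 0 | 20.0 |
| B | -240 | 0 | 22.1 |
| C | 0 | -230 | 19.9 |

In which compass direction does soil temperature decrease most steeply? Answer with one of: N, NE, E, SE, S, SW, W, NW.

∂T/∂x = (22.1 − 20.0) / (-240 − 0) = -0.008750
∂T/∂y = (19.9 − 20.0) / (-230 − 0) = +0.0004348
Steepest decrease is along −∇f = (+0.008750 E, -0.0004348 N) → east.

E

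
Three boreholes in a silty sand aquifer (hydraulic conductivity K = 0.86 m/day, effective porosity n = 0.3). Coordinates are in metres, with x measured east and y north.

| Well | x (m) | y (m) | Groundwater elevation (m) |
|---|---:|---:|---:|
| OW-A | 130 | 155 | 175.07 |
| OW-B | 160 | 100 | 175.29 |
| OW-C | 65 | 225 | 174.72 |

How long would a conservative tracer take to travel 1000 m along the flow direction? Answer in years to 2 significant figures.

260 years

With h = a·x + b·y + c and OW-A as origin, the differences give:
  30·a + (-55)·b = +0.22
  (-65)·a + 70·b = -0.35
Eliminate b (×70 and ×(-55), subtract): -1475·a = -3.850 → a = ∂h/∂x = +0.002610
Back-substitute: b = ∂h/∂y = -0.002576.
|∇h| = √(0.002610² + -0.002576²) = 0.003667
Seepage velocity v = K·i/n = 0.86 × 0.003667 / 0.3 = 0.01051 m/day.
t = 1000 / 0.01051 = 9.515e+04 days = 261 years.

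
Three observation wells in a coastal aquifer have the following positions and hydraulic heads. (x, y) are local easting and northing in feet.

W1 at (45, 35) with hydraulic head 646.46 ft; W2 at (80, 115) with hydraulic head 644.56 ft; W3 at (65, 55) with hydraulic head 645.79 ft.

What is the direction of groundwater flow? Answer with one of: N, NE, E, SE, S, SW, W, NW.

NE

With h = a·x + b·y + c and W1 as origin, the differences give:
  35·a + 80·b = -1.90
  20·a + 20·b = -0.67
Eliminate b (×20 and ×80, subtract): -900·a = 15.600 → a = ∂h/∂x = -0.01733
Back-substitute: b = ∂h/∂y = -0.01617.
Flow = −∇h = (+0.01733 east, +0.01617 north), which points northeast.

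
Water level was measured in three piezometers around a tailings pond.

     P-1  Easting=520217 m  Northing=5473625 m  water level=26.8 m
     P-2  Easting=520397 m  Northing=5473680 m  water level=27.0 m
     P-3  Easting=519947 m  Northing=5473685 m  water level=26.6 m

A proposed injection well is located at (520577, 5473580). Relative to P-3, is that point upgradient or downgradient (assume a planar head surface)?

Three-point gradient (reference P-1): Δ to P-2 = (180, 55, +0.2), Δ to P-3 = (-270, 60, -0.2).
∂h/∂x = +0.0008967, ∂h/∂y = +0.0007018 (det = 25650).
Head at (520577, 5473580) = 26.8 + (+0.0008967)·(360) + (+0.0007018)·(-45) = 27.09 m.
That is higher than the 26.6 m at P-3, so the point is upgradient.

upgradient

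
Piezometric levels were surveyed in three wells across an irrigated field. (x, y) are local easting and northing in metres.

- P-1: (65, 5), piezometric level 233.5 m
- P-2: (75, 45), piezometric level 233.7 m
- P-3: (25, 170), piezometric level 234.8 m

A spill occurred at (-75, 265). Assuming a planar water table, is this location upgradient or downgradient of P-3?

Taking P-1 as reference: P-2−P-1 = (10, 40, +0.2); P-3−P-1 = (-40, 165, +1.3).
Determinant of the coordinate differences = 10·165 − (-40)·40 = 3250.
∂h/∂x = [(+0.2)·165 − (+1.3)·40] / 3250 = -0.005846
∂h/∂y = [10·(+1.3) − (-40)·(+0.2)] / 3250 = +0.006462
Head at (-75, 265) = 233.5 + (-0.005846)·(-140) + (+0.006462)·(260) = 236.00 m.
That is higher than the 234.8 m at P-3, so the point is upgradient.

upgradient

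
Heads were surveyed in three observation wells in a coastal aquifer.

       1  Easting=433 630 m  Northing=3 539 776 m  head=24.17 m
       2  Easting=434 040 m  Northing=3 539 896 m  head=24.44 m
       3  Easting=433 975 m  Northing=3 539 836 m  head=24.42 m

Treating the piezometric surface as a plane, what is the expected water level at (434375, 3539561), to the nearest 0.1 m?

Differences from 1: to 2 (Δx, Δy, Δh) = (410, 120, +0.27); to 3 = (345, 60, +0.25).
Determinant of the coordinate differences = 410·60 − 345·120 = -16800.
∂h/∂x = [(+0.27)·60 − (+0.25)·120] / -16800 = +0.0008214
∂h/∂y = [410·(+0.25) − 345·(+0.27)] / -16800 = -0.0005565
h(434375, 3539561) = 24.17 + (+0.0008214)·(745) + (-0.0005565)·(-215) = 24.17 +0.612 +0.120 = 24.902 m.

24.9 m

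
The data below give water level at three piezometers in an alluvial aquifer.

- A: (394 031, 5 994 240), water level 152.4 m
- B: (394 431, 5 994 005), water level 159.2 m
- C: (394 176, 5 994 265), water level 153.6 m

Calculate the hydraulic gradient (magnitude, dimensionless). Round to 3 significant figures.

0.0154

With h = a·x + b·y + c and A as origin, the differences give:
  400·a + (-235)·b = +6.8
  145·a + 25·b = +1.2
Eliminate b (×25 and ×(-235), subtract): 44075·a = 452.00 → a = ∂h/∂x = +0.01026
Back-substitute: b = ∂h/∂y = -0.01148.
|∇h| = √(0.01026² + -0.01148²) = 0.0154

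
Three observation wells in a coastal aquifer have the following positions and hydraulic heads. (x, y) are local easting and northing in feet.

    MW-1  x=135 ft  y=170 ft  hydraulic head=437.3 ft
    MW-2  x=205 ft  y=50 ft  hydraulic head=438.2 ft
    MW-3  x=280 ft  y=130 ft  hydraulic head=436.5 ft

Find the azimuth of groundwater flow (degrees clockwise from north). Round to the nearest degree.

035°

Taking MW-1 as reference: MW-2−MW-1 = (70, -120, +0.9); MW-3−MW-1 = (145, -40, -0.8).
Determinant of the coordinate differences = 70·(-40) − 145·(-120) = 14600.
∂h/∂x = [(+0.9)·(-40) − (-0.8)·(-120)] / 14600 = -0.009041
∂h/∂y = [70·(-0.8) − 145·(+0.9)] / 14600 = -0.01277
Flow direction (−∇h) has components (+0.009041 E, +0.01277 N).
Azimuth = atan2(E, N) = atan2(+0.009041, +0.01277) = 35.3° ≈ 035°.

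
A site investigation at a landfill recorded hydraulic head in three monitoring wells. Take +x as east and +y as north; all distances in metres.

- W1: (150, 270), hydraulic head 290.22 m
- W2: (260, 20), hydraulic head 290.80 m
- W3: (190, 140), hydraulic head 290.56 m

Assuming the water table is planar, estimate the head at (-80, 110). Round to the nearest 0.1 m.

With h = a·x + b·y + c and W1 as origin, the differences give:
  110·a + (-250)·b = +0.58
  40·a + (-130)·b = +0.34
Eliminate b (×(-130) and ×(-250), subtract): -4300·a = 9.600 → a = ∂h/∂x = -0.002233
Back-substitute: b = ∂h/∂y = -0.003302.
h(-80, 110) = 290.22 + (-0.002233)·(-230) + (-0.003302)·(-160) = 290.22 +0.513 +0.528 = 291.262 m.

291.3 m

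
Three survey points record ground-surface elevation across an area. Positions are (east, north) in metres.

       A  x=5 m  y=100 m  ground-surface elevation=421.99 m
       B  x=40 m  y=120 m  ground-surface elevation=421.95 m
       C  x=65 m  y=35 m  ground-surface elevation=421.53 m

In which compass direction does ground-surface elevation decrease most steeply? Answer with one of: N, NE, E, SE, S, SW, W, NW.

SE

Taking A as reference: B−A = (35, 20, -0.04); C−A = (60, -65, -0.46).
Determinant of the coordinate differences = 35·(-65) − 60·20 = -3475.
∂z/∂x = [(-0.04)·(-65) − (-0.46)·20] / -3475 = -0.003396
∂z/∂y = [35·(-0.46) − 60·(-0.04)] / -3475 = +0.003942
Steepest decrease is along −∇f = (+0.003396 E, -0.003942 N) → southeast.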